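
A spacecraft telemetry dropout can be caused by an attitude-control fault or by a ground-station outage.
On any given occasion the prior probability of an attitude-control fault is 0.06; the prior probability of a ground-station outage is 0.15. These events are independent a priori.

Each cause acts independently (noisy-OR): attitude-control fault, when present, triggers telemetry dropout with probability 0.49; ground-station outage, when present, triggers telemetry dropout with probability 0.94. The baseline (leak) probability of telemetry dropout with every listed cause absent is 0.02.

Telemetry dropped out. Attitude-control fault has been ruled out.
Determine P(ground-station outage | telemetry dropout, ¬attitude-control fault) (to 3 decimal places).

P(ground-station outage | telemetry dropout, ¬attitude-control fault) ≈ 0.893

Under noisy-OR, P(telemetry dropout | causes) = 1 − (1−0.02)·∏(1−qᵢ) over the active causes.
P(telemetry dropout | ¬attitude-control fault) = 0.02×0.85 + 0.9412×0.15 = 0.017000 + 0.141180 = 0.158180
The ground-station outage-present share is 0.9412×0.15 = 0.141180.
Hence the posterior is 0.141180/0.158180 ≈ 0.893.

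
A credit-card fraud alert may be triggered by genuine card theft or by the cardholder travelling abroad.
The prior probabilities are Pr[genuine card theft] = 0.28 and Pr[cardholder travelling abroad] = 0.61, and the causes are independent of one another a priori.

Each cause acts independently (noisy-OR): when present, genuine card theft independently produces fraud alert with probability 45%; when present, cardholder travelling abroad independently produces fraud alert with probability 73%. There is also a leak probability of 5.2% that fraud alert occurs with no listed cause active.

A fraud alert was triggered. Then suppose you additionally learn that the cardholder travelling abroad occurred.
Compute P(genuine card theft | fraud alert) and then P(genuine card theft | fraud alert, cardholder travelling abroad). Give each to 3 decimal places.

Under noisy-OR, P(fraud alert | causes) = 1 − (1−0.052)·∏(1−qᵢ) over the active causes.
Enumerate the 4 (genuine card theft, cardholder travelling abroad) configurations and weight by the priors:
  P(fraud alert) = 0.052·0.72·0.39 + 0.74404·0.72·0.61 + 0.4786·0.28·0.39 + 0.859222·0.28·0.61
        = 0.014602 + 0.326782 + 0.052263 + 0.146755 = 0.540402
The terms with genuine card theft present sum to 0.199018, so
  P(genuine card theft | fraud alert) = 0.199018 / 0.540402 ≈ 0.368

Now also conditioning on cardholder travelling abroad=true:
P(fraud alert | cardholder travelling abroad) = 0.74404*0.72 + 0.859222*0.28 = 0.535709 + 0.240582 = 0.776291
Of this, 0.240582 comes from 0.859222*0.28 (the genuine card theft=true cases).
So P(genuine card theft | fraud alert, cardholder travelling abroad) = 0.240582/0.776291 ≈ 0.310.
Conditioning on cardholder travelling abroad lowers the posterior on genuine card theft: the classic explaining-away effect in a common-effect structure.

P(genuine card theft | fraud alert) ≈ 0.368; P(genuine card theft | fraud alert, cardholder travelling abroad) ≈ 0.310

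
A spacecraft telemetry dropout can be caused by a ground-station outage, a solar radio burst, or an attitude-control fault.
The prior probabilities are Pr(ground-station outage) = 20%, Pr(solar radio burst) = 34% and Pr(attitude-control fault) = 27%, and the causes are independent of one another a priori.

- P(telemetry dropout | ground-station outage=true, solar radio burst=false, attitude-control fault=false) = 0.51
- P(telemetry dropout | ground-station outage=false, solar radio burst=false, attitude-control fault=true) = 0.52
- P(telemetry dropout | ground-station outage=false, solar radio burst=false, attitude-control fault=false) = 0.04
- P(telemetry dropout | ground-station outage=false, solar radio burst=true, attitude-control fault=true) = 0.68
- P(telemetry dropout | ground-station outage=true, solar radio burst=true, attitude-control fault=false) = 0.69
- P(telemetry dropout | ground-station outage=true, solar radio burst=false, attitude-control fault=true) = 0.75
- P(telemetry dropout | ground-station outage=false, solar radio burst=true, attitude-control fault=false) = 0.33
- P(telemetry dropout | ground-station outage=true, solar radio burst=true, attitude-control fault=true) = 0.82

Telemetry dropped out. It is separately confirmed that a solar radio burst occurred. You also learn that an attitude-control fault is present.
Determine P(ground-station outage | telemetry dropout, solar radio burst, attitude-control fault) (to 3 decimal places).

P(ground-station outage | telemetry dropout, solar radio burst, attitude-control fault) ≈ 0.232

P(telemetry dropout | solar radio burst, attitude-control fault) = 0.68×0.8 + 0.82×0.2 = 0.544000 + 0.164000 = 0.708000
Of this, 0.164000 comes from 0.82×0.2 (the ground-station outage=true cases).
Hence the posterior is 0.164000/0.708000 ≈ 0.232.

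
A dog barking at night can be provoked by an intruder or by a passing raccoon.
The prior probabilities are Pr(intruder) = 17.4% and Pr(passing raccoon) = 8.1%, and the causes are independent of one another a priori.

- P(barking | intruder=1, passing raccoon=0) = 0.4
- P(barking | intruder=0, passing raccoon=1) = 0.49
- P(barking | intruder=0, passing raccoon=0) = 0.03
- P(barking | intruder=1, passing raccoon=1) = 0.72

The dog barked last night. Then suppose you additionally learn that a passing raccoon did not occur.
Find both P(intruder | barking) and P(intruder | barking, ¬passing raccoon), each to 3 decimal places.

P(barking) = 0.03×0.826×0.919 + 0.49×0.826×0.081 + 0.4×0.174×0.919 + 0.72×0.174×0.081 = 0.022773 + 0.032784 + 0.063962 + 0.010148 = 0.129667
Restricting to configurations with intruder present: 0.063962 + 0.010148 = 0.074110.
Hence the posterior is 0.074110/0.129667 ≈ 0.572.

Now also conditioning on passing raccoon≠true:
Sum P(barking|·) weighted by the priors over both values of intruder:
  P(barking | ¬passing raccoon) = 0.03×0.826 + 0.4×0.174
        = 0.024780 + 0.069600 = 0.094380
Configurations with intruder contribute 0.069600, so
  P(intruder | barking, ¬passing raccoon) = 0.069600 / 0.094380 ≈ 0.737

P(intruder | barking) ≈ 0.572; P(intruder | barking, ¬passing raccoon) ≈ 0.737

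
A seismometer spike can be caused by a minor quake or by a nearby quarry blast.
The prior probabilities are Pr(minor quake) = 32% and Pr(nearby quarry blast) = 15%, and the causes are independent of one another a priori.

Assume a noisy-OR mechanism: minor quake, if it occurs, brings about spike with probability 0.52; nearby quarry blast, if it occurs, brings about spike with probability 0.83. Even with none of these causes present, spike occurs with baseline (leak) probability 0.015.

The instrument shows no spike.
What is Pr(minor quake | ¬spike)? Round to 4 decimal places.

Under noisy-OR, P(spike | causes) = 1 − (1−0.015)·∏(1−qᵢ) over the active causes.
For the numerator, keep only minor quake=true terms: 0.128602 + 0.003858 = 0.132460
Normalizer over all consistent configurations: 0.985·0.68·0.85 + 0.16745·0.68·0.15 + 0.4728·0.32·0.85 + 0.080376·0.32·0.15 = 0.718870
P(minor quake | ¬spike) = 0.132460/0.718870 ≈ 0.1843

Pr(minor quake | ¬spike) ≈ 0.1843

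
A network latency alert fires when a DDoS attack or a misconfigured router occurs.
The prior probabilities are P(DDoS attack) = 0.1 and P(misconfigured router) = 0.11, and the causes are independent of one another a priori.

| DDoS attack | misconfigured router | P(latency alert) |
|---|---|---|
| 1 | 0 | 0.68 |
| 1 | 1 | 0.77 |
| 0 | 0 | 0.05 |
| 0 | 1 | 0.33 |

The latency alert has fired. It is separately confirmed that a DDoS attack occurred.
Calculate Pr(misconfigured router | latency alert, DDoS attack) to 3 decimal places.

Pr(misconfigured router | latency alert, DDoS attack) ≈ 0.123

P(latency alert | DDoS attack) = 0.68×0.89 + 0.77×0.11 = 0.605200 + 0.084700 = 0.689900
Of this, 0.084700 comes from 0.77×0.11 (the misconfigured router=true cases).
So P(misconfigured router | latency alert, DDoS attack) = 0.084700/0.689900 ≈ 0.123.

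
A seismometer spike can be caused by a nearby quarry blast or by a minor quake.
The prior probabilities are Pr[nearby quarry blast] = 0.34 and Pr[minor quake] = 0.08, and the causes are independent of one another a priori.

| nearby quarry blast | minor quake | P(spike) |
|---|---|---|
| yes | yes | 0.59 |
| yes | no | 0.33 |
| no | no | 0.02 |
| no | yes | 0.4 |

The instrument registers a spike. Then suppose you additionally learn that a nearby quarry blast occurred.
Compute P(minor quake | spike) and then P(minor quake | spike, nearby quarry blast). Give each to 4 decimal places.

P(minor quake | spike) ≈ 0.2437; P(minor quake | spike, nearby quarry blast) ≈ 0.1345

Numerator (weight on configurations with minor quake): 0.021120 + 0.016048 = 0.037168
The normalizing constant is 0.02×0.66×0.92 + 0.4×0.66×0.08 + 0.33×0.34×0.92 + 0.59×0.34×0.08 = 0.152536
Posterior = 0.037168 / 0.152536 ≈ 0.2437

Now condition on the additional information:
Weight on minor quake=true, given the evidence: 0.59*0.08 = 0.047200
The normalizing constant is 0.33*0.92 + 0.59*0.08 = 0.350800
Posterior = 0.047200 / 0.350800 ≈ 0.1345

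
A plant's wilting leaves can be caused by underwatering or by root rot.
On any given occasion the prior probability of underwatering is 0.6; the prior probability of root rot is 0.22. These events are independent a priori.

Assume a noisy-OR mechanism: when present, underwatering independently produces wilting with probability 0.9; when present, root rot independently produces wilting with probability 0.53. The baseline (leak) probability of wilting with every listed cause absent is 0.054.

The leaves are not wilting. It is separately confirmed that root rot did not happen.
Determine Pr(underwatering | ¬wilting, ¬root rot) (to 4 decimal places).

Pr(underwatering | ¬wilting, ¬root rot) ≈ 0.1304

Under noisy-OR, P(wilting | causes) = 1 − (1−0.054)·∏(1−qᵢ) over the active causes.
Enumerate both values of underwatering and weight by the priors:
  P(¬wilting | ¬root rot) = 0.946·0.4 + 0.0946·0.6
        = 0.378400 + 0.056760 = 0.435160
The terms with underwatering present sum to 0.056760, so
  P(underwatering | ¬wilting, ¬root rot) = 0.056760 / 0.435160 ≈ 0.1304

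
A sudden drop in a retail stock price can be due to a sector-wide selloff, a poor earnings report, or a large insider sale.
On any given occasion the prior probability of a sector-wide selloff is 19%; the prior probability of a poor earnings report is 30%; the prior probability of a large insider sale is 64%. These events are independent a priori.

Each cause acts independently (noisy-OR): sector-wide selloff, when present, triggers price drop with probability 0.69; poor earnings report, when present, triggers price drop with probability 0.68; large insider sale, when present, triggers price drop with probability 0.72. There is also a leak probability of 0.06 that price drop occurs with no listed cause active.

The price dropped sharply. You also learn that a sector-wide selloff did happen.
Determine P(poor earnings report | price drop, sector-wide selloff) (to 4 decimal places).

P(poor earnings report | price drop, sector-wide selloff) ≈ 0.3256

Under noisy-OR, P(price drop | causes) = 1 − (1−0.06)·∏(1−qᵢ) over the active causes.
For the numerator, keep only poor earnings report=true terms: 0.097929 + 0.186987 = 0.284916
Denominator P(price drop | sector-wide selloff): 0.7086·0.7·0.36 + 0.918408·0.7·0.64 + 0.906752·0.3·0.36 + 0.973891·0.3·0.64 = 0.874930
P(poor earnings report | price drop, sector-wide selloff) = 0.284916/0.874930 ≈ 0.3256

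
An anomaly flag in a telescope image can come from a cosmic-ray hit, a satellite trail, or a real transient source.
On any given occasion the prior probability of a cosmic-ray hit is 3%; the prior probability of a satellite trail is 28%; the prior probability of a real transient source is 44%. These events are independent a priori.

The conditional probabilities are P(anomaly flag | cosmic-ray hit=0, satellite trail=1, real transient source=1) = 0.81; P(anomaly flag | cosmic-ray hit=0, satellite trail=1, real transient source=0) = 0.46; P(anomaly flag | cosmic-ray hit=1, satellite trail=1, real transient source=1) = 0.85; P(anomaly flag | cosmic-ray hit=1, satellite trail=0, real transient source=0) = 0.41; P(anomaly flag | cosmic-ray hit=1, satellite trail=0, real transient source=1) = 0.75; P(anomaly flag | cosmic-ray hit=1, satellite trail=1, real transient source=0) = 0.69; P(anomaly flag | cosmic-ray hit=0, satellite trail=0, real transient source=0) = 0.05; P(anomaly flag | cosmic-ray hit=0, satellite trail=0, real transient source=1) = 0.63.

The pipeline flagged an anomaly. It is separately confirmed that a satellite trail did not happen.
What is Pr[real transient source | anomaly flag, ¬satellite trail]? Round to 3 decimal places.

Pr[real transient source | anomaly flag, ¬satellite trail] ≈ 0.891

For the numerator, keep only real transient source=true terms: 0.268884 + 0.009900 = 0.278784
Normalizer over all consistent configurations: 0.05*0.97*0.56 + 0.63*0.97*0.44 + 0.41*0.03*0.56 + 0.75*0.03*0.44 = 0.312832
Posterior = 0.278784 / 0.312832 ≈ 0.891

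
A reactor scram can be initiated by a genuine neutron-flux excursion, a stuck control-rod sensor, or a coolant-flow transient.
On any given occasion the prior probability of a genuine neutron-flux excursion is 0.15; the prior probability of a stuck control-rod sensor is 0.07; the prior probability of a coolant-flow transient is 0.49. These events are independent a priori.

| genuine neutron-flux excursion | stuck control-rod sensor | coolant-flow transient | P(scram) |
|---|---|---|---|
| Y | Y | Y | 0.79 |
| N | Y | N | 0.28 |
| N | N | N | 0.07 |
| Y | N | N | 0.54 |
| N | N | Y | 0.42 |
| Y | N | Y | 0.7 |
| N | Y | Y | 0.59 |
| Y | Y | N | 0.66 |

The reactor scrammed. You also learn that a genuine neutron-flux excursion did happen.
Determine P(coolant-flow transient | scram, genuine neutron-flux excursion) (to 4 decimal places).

P(coolant-flow transient | scram, genuine neutron-flux excursion) ≈ 0.5531

P(scram | genuine neutron-flux excursion) = 0.54×0.93×0.51 + 0.7×0.93×0.49 + 0.66×0.07×0.51 + 0.79×0.07×0.49 = 0.256122 + 0.318990 + 0.023562 + 0.027097 = 0.625771
The coolant-flow transient-present share is 0.318990 + 0.027097 = 0.346087.
P(coolant-flow transient | scram, genuine neutron-flux excursion) = 0.346087 / 0.625771 ≈ 0.5531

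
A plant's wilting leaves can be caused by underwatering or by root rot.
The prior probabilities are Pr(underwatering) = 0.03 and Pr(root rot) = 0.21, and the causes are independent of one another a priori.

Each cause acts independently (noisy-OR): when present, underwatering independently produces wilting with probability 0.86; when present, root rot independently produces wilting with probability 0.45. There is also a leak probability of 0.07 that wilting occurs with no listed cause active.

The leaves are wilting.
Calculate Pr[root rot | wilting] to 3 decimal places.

Pr[root rot | wilting] ≈ 0.587

Under noisy-OR, P(wilting | causes) = 1 − (1−0.07)·∏(1−qᵢ) over the active causes.
Enumerate the 4 (underwatering, root rot) configurations and weight by the priors:
  P(wilting) = 0.07·0.97·0.79 + 0.4885·0.97·0.21 + 0.8698·0.03·0.79 + 0.92839·0.03·0.21
        = 0.053641 + 0.099507 + 0.020614 + 0.005849 = 0.179611
Keeping only the root rot-present terms gives 0.105356, so
  P(root rot | wilting) = 0.105356 / 0.179611 ≈ 0.587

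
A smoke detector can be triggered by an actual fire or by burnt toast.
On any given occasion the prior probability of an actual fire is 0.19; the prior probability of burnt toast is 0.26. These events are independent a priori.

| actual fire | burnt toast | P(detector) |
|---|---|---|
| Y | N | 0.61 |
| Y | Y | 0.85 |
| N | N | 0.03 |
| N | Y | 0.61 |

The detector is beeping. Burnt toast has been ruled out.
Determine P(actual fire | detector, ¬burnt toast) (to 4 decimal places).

P(actual fire | detector, ¬burnt toast) ≈ 0.8267

P(detector | ¬burnt toast) = 0.03×0.81 + 0.61×0.19 = 0.024300 + 0.115900 = 0.140200
Of this, 0.115900 comes from 0.61×0.19 (the actual fire=true cases).
Hence the posterior is 0.115900/0.140200 ≈ 0.8267.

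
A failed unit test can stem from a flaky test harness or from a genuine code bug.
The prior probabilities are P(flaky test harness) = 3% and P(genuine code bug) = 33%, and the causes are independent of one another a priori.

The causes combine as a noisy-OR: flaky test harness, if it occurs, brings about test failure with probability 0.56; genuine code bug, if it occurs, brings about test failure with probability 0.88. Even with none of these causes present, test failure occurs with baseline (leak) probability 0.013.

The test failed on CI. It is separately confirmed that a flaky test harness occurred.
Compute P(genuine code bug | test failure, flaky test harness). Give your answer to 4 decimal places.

P(genuine code bug | test failure, flaky test harness) ≈ 0.4521

Under noisy-OR, P(test failure | causes) = 1 − (1−0.013)·∏(1−qᵢ) over the active causes.
Enumerate both values of genuine code bug and weight by the priors:
  P(test failure | flaky test harness) = 0.56572·0.67 + 0.947886·0.33
        = 0.379032 + 0.312802 = 0.691834
Configurations with genuine code bug contribute 0.312802, so
  P(genuine code bug | test failure, flaky test harness) = 0.312802 / 0.691834 ≈ 0.4521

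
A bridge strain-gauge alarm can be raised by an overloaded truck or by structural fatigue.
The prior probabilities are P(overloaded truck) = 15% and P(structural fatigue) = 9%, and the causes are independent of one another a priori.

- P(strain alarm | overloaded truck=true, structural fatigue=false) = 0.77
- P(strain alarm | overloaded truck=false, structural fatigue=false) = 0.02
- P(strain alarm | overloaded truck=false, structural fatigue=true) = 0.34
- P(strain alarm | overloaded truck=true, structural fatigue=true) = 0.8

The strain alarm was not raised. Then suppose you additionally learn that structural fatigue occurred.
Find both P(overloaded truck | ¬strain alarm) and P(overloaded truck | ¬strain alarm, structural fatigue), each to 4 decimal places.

P(overloaded truck | ¬strain alarm) ≈ 0.0405; P(overloaded truck | ¬strain alarm, structural fatigue) ≈ 0.0508

For the numerator, keep only overloaded truck=true terms: 0.031395 + 0.002700 = 0.034095
Normalizer over all consistent configurations: 0.98*0.85*0.91 + 0.66*0.85*0.09 + 0.23*0.15*0.91 + 0.2*0.15*0.09 = 0.842615
P(overloaded truck | ¬strain alarm) = 0.034095/0.842615 ≈ 0.0405

Now also conditioning on structural fatigue=true:
Numerator (weight on configurations with overloaded truck): 0.2×0.15 = 0.030000
Denominator P(¬strain alarm | structural fatigue): 0.66×0.85 + 0.2×0.15 = 0.591000
Posterior = 0.030000 / 0.591000 ≈ 0.0508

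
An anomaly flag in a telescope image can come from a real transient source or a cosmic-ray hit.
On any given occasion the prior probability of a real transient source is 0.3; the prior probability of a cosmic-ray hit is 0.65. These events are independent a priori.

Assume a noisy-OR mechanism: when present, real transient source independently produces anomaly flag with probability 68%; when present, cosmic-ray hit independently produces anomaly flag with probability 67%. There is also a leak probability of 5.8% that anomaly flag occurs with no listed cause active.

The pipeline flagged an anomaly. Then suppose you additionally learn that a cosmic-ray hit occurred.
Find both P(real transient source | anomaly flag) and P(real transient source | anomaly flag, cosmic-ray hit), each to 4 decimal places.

P(real transient source | anomaly flag) ≈ 0.4317; P(real transient source | anomaly flag, cosmic-ray hit) ≈ 0.3590

Under noisy-OR, P(anomaly flag | causes) = 1 − (1−0.058)·∏(1−qᵢ) over the active causes.
P(anomaly flag) = 0.058·0.7·0.35 + 0.68914·0.7·0.65 + 0.69856·0.3·0.35 + 0.900525·0.3·0.65 = 0.014210 + 0.313559 + 0.073349 + 0.175602 = 0.576720
The real transient source-present share is 0.073349 + 0.175602 = 0.248951.
P(real transient source | anomaly flag) = 0.248951 / 0.576720 ≈ 0.4317

With the extra evidence:
P(anomaly flag | cosmic-ray hit) = 0.68914·0.7 + 0.900525·0.3 = 0.482398 + 0.270157 = 0.752555
Of this, 0.270157 comes from 0.900525·0.3 (the real transient source=true cases).
P(real transient source | anomaly flag, cosmic-ray hit) = 0.270157 / 0.752555 ≈ 0.3590
This is intercausal reasoning (explaining away): once cosmic-ray hit accounts for the anomaly flag, real transient source becomes less likely.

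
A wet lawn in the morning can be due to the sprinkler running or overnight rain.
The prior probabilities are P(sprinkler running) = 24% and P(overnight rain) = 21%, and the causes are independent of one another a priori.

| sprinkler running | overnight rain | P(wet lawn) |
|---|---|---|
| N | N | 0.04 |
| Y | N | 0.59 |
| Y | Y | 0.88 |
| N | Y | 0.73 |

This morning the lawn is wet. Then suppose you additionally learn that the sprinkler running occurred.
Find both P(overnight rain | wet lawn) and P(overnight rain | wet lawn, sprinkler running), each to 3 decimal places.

Weight on overnight rain=true, given the evidence: 0.116508 + 0.044352 = 0.160860
Denominator P(wet lawn): 0.04·0.76·0.79 + 0.73·0.76·0.21 + 0.59·0.24·0.79 + 0.88·0.24·0.21 = 0.296740
Posterior = 0.160860 / 0.296740 ≈ 0.542

Now also conditioning on sprinkler running=true:
Enumerate both values of overnight rain and weight by the priors:
  P(wet lawn | sprinkler running) = 0.59·0.79 + 0.88·0.21
        = 0.466100 + 0.184800 = 0.650900
The terms with overnight rain present sum to 0.184800, so
  P(overnight rain | wet lawn, sprinkler running) = 0.184800 / 0.650900 ≈ 0.284
Conditioning on sprinkler running lowers the posterior on overnight rain: the classic explaining-away effect in a common-effect structure.

P(overnight rain | wet lawn) ≈ 0.542; P(overnight rain | wet lawn, sprinkler running) ≈ 0.284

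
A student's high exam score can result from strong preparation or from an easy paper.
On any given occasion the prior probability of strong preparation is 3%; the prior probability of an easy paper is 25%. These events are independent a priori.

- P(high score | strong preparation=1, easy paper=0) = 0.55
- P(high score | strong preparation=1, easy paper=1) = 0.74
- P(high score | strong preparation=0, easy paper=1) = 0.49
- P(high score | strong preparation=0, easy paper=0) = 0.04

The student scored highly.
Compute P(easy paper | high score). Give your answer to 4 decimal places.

P(high score) = 0.04*0.97*0.75 + 0.49*0.97*0.25 + 0.55*0.03*0.75 + 0.74*0.03*0.25 = 0.029100 + 0.118825 + 0.012375 + 0.005550 = 0.165850
The easy paper-present share is 0.118825 + 0.005550 = 0.124375.
So P(easy paper | high score) = 0.124375/0.165850 ≈ 0.7499.

P(easy paper | high score) ≈ 0.7499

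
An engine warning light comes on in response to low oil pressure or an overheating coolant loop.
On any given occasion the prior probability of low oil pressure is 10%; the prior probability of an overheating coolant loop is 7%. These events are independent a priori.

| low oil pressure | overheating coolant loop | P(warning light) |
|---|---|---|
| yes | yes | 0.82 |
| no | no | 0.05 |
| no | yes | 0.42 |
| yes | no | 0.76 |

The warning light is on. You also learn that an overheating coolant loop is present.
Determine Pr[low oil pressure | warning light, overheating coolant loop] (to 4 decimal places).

P(warning light | overheating coolant loop) = 0.42×0.9 + 0.82×0.1 = 0.378000 + 0.082000 = 0.460000
Of this, 0.082000 comes from 0.82×0.1 (the low oil pressure=true cases).
Hence the posterior is 0.082000/0.460000 ≈ 0.1783.

Pr[low oil pressure | warning light, overheating coolant loop] ≈ 0.1783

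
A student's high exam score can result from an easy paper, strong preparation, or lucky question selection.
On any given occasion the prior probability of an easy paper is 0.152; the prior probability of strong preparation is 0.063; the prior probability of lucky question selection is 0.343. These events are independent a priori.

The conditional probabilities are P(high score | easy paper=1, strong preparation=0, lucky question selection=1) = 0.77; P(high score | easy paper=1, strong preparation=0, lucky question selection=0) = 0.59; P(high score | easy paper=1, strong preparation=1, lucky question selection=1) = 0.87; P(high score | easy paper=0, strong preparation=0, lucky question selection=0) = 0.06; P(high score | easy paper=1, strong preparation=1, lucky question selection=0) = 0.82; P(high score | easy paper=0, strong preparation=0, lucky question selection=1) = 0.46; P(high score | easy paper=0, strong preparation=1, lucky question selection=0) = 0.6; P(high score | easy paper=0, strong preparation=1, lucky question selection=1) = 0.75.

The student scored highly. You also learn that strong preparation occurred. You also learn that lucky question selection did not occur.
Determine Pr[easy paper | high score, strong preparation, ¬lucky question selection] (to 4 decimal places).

Pr[easy paper | high score, strong preparation, ¬lucky question selection] ≈ 0.1968

P(high score | strong preparation, ¬lucky question selection) = 0.6·0.848 + 0.82·0.152 = 0.508800 + 0.124640 = 0.633440
Restricting to configurations with easy paper present: 0.82·0.152 = 0.124640.
So P(easy paper | high score, strong preparation, ¬lucky question selection) = 0.124640/0.633440 ≈ 0.1968.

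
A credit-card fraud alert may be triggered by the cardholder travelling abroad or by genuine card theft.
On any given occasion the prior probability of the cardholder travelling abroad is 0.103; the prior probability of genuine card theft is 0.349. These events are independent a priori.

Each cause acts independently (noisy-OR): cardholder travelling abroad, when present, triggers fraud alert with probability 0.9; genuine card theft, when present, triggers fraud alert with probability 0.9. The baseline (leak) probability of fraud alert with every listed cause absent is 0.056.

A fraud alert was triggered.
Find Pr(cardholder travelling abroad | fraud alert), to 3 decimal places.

Under noisy-OR, P(fraud alert | causes) = 1 − (1−0.056)·∏(1−qᵢ) over the active causes.
P(fraud alert) = 0.056×0.897×0.651 + 0.9056×0.897×0.349 + 0.9056×0.103×0.651 + 0.99056×0.103×0.349 = 0.032701 + 0.283501 + 0.060723 + 0.035608 = 0.412533
The cardholder travelling abroad-present share is 0.060723 + 0.035608 = 0.096331.
P(cardholder travelling abroad | fraud alert) = 0.096331 / 0.412533 ≈ 0.234

Pr(cardholder travelling abroad | fraud alert) ≈ 0.234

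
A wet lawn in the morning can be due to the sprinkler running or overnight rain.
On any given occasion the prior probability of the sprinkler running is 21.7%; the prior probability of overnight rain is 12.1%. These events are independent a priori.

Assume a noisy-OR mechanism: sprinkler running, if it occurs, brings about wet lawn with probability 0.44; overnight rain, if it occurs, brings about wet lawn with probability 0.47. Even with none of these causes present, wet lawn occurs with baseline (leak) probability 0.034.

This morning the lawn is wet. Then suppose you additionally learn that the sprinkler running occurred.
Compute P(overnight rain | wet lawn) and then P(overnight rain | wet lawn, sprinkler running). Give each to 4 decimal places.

P(overnight rain | wet lawn) ≈ 0.3693; P(overnight rain | wet lawn, sprinkler running) ≈ 0.1762

Under noisy-OR, P(wet lawn | causes) = 1 − (1−0.034)·∏(1−qᵢ) over the active causes.
P(wet lawn) = 0.034*0.783*0.879 + 0.48802*0.783*0.121 + 0.45904*0.217*0.879 + 0.713291*0.217*0.121 = 0.023401 + 0.046236 + 0.087559 + 0.018729 = 0.175925
The overnight rain-present share is 0.046236 + 0.018729 = 0.064965.
P(overnight rain | wet lawn) = 0.064965 / 0.175925 ≈ 0.3693

Now condition on the additional information:
Sum P(wet lawn|·) weighted by the priors over both values of overnight rain:
  P(wet lawn | sprinkler running) = 0.45904*0.879 + 0.713291*0.121
        = 0.403496 + 0.086308 = 0.489804
The terms with overnight rain present sum to 0.086308, so
  P(overnight rain | wet lawn, sprinkler running) = 0.086308 / 0.489804 ≈ 0.1762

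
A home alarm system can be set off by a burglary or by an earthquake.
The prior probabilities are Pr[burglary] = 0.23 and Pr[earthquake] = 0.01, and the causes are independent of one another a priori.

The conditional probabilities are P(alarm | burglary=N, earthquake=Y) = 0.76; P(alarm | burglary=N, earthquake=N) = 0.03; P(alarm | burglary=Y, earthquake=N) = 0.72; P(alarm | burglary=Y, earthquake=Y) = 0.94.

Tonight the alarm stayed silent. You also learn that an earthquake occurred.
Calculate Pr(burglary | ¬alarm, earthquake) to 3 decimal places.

Pr(burglary | ¬alarm, earthquake) ≈ 0.069

Weight on burglary=true, given the evidence: 0.06*0.23 = 0.013800
The normalizing constant is 0.24*0.77 + 0.06*0.23 = 0.198600
Posterior = 0.013800 / 0.198600 ≈ 0.069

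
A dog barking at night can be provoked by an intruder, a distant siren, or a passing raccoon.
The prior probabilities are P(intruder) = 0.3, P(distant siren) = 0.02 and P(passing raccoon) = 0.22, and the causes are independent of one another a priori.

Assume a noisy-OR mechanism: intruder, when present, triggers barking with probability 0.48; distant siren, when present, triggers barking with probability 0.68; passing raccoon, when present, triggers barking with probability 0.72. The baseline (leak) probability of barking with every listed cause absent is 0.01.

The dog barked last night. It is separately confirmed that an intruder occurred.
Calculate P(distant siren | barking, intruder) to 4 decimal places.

Under noisy-OR, P(barking | causes) = 1 − (1−0.01)·∏(1−qᵢ) over the active causes.
P(barking | intruder) = 0.4852·0.98·0.78 + 0.855856·0.98·0.22 + 0.835264·0.02·0.78 + 0.953874·0.02·0.22 = 0.370887 + 0.184523 + 0.013030 + 0.004197 = 0.572637
Restricting to configurations with distant siren present: 0.013030 + 0.004197 = 0.017227.
So P(distant siren | barking, intruder) = 0.017227/0.572637 ≈ 0.0301.

P(distant siren | barking, intruder) ≈ 0.0301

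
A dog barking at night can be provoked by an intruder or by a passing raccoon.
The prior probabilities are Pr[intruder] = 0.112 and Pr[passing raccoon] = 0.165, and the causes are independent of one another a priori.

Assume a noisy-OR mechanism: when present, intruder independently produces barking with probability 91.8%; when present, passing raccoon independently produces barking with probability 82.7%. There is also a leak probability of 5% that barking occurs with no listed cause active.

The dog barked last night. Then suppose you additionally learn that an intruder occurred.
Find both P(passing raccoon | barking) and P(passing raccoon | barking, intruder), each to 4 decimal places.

Under noisy-OR, P(barking | causes) = 1 − (1−0.05)·∏(1−qᵢ) over the active causes.
P(barking) = 0.05*0.888*0.835 + 0.83565*0.888*0.165 + 0.9221*0.112*0.835 + 0.986523*0.112*0.165 = 0.037074 + 0.122439 + 0.086235 + 0.018231 = 0.263979
Of this, 0.140670 comes from 0.122439 + 0.018231 (the passing raccoon=true cases).
So P(passing raccoon | barking) = 0.140670/0.263979 ≈ 0.5329.

With the extra evidence:
P(barking | intruder) = 0.9221·0.835 + 0.986523·0.165 = 0.769953 + 0.162776 = 0.932729
The passing raccoon-present share is 0.986523·0.165 = 0.162776.
So P(passing raccoon | barking, intruder) = 0.162776/0.932729 ≈ 0.1745.

P(passing raccoon | barking) ≈ 0.5329; P(passing raccoon | barking, intruder) ≈ 0.1745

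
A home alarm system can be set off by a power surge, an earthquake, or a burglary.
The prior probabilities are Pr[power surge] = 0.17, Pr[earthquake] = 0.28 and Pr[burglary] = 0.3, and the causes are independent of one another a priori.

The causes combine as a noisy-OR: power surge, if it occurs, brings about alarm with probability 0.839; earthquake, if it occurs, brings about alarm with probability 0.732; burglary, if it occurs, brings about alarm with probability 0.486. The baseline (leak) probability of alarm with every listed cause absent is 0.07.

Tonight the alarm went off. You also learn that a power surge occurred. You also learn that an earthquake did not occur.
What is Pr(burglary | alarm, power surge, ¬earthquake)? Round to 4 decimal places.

Pr(burglary | alarm, power surge, ¬earthquake) ≈ 0.3175

Under noisy-OR, P(alarm | causes) = 1 − (1−0.07)·∏(1−qᵢ) over the active causes.
For the numerator, keep only burglary=true terms: 0.923039×0.3 = 0.276912
The normalizing constant is 0.85027×0.7 + 0.923039×0.3 = 0.872101
P(burglary | alarm, power surge, ¬earthquake) = 0.276912/0.872101 ≈ 0.3175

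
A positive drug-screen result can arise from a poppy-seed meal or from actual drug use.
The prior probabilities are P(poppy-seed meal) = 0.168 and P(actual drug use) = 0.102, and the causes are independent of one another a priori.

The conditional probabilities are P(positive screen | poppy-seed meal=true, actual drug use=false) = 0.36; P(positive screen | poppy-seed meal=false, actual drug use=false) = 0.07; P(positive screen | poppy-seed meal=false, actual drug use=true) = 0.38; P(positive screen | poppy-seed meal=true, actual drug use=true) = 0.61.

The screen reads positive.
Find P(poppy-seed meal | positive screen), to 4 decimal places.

Sum P(positive screen|·) weighted by the priors over the 4 (poppy-seed meal, actual drug use) configurations:
  P(positive screen) = 0.07*0.832*0.898 + 0.38*0.832*0.102 + 0.36*0.168*0.898 + 0.61*0.168*0.102
        = 0.052300 + 0.032248 + 0.054311 + 0.010453 = 0.149312
The terms with poppy-seed meal present sum to 0.064764, so
  P(poppy-seed meal | positive screen) = 0.064764 / 0.149312 ≈ 0.4337

P(poppy-seed meal | positive screen) ≈ 0.4337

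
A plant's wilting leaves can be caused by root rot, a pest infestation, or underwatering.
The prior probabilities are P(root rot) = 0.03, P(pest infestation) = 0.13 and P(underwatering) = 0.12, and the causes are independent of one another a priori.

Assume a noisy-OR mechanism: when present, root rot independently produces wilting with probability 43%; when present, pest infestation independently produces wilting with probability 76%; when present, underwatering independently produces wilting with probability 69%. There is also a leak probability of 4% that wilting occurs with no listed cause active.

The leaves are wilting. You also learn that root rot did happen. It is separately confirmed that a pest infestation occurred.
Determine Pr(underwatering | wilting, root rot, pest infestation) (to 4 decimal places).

Pr(underwatering | wilting, root rot, pest infestation) ≈ 0.1309

Under noisy-OR, P(wilting | causes) = 1 − (1−0.04)·∏(1−qᵢ) over the active causes.
Numerator (weight on configurations with underwatering): 0.959288×0.12 = 0.115115
Normalizer over all consistent configurations: 0.868672×0.88 + 0.959288×0.12 = 0.879546
P(underwatering | wilting, root rot, pest infestation) = 0.115115/0.879546 ≈ 0.1309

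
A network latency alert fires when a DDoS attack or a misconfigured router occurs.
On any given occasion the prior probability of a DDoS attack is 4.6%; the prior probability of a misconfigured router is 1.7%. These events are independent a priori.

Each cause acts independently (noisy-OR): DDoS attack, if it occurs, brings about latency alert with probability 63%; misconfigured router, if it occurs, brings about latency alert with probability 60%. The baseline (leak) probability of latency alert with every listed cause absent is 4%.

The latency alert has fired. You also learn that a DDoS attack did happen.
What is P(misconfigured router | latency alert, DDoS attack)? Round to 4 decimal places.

P(misconfigured router | latency alert, DDoS attack) ≈ 0.0225

Under noisy-OR, P(latency alert | causes) = 1 − (1−0.04)·∏(1−qᵢ) over the active causes.
By total probability over both values of misconfigured router:
  P(latency alert | DDoS attack) = 0.6448*0.983 + 0.85792*0.017
        = 0.633838 + 0.014585 = 0.648423
The terms with misconfigured router present sum to 0.014585, so
  P(misconfigured router | latency alert, DDoS attack) = 0.014585 / 0.648423 ≈ 0.0225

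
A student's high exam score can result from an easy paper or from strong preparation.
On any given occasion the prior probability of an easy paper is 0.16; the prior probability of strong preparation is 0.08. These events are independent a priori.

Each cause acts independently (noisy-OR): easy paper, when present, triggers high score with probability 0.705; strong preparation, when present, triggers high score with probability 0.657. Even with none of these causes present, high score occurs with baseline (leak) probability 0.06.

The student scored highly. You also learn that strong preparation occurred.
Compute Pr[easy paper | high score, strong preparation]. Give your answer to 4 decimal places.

Pr[easy paper | high score, strong preparation] ≈ 0.2028

Under noisy-OR, P(high score | causes) = 1 − (1−0.06)·∏(1−qᵢ) over the active causes.
Sum P(high score|·) weighted by the priors over both values of easy paper:
  P(high score | strong preparation) = 0.67758*0.84 + 0.904886*0.16
        = 0.569167 + 0.144782 = 0.713949
Configurations with easy paper contribute 0.144782, so
  P(easy paper | high score, strong preparation) = 0.144782 / 0.713949 ≈ 0.2028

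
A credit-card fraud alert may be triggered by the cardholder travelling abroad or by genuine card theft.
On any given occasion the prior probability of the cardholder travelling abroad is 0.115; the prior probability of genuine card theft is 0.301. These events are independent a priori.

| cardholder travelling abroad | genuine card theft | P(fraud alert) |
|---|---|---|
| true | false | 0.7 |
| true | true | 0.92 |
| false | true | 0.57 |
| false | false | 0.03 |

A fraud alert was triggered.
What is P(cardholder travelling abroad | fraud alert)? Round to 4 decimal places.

P(fraud alert) = 0.03*0.885*0.699 + 0.57*0.885*0.301 + 0.7*0.115*0.699 + 0.92*0.115*0.301 = 0.018558 + 0.151839 + 0.056270 + 0.031846 = 0.258513
Restricting to configurations with cardholder travelling abroad present: 0.056270 + 0.031846 = 0.088116.
P(cardholder travelling abroad | fraud alert) = 0.088116 / 0.258513 ≈ 0.3409

P(cardholder travelling abroad | fraud alert) ≈ 0.3409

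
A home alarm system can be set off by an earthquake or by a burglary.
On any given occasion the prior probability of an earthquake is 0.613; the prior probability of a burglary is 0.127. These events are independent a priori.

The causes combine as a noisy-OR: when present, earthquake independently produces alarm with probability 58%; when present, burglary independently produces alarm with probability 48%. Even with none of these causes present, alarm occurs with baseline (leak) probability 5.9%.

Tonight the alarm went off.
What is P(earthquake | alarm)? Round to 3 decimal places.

P(earthquake | alarm) ≈ 0.895

Under noisy-OR, P(alarm | causes) = 1 − (1−0.059)·∏(1−qᵢ) over the active causes.
P(alarm) = 0.059*0.387*0.873 + 0.51068*0.387*0.127 + 0.60478*0.613*0.873 + 0.794486*0.613*0.127 = 0.019933 + 0.025099 + 0.323647 + 0.061852 = 0.430531
The earthquake-present share is 0.323647 + 0.061852 = 0.385499.
So P(earthquake | alarm) = 0.385499/0.430531 ≈ 0.895.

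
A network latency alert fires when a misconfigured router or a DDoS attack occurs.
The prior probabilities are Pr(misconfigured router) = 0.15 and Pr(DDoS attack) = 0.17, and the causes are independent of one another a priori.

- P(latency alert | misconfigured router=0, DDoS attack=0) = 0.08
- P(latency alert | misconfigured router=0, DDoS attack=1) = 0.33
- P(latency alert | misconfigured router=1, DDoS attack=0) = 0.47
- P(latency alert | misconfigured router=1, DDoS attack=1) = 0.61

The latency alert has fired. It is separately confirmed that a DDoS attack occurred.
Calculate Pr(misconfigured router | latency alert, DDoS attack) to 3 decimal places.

For the numerator, keep only misconfigured router=true terms: 0.61*0.15 = 0.091500
The normalizing constant is 0.33*0.85 + 0.61*0.15 = 0.372000
P(misconfigured router | latency alert, DDoS attack) = 0.091500/0.372000 ≈ 0.246

Pr(misconfigured router | latency alert, DDoS attack) ≈ 0.246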